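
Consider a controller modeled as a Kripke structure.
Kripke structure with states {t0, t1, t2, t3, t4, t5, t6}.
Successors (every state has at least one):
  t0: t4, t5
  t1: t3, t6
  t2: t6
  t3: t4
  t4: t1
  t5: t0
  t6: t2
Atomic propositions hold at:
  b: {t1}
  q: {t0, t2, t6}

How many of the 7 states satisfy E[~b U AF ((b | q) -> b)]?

Sat(~b) = {t0, t2, t3, t4, t5, t6}
Sat(b | q) = {t0, t1, t2, t6}
Sat((b | q) -> b) = {t1, t3, t4, t5}
AF ((b | q) -> b): least fixpoint, start Z0 = {t1, t3, t4, t5}, add states with every successor in Z. Z1 = {t0, t1, t3, t4, t5}; fixed.
Sat(AF ((b | q) -> b)) = {t0, t1, t3, t4, t5}
E[~b U AF ((b | q) -> b)]: least fixpoint, start Z0 = Sat(AF ((b | q) -> b)) = {t0, t1, t3, t4, t5}, add states in Sat(~b) with some successor in Z. Already a fixed point.
Sat(E[~b U AF ((b | q) -> b)]) = {t0, t1, t3, t4, t5}
|Sat(E[~b U AF ((b | q) -> b)])| = |{t0, t1, t3, t4, t5}| = 5.

5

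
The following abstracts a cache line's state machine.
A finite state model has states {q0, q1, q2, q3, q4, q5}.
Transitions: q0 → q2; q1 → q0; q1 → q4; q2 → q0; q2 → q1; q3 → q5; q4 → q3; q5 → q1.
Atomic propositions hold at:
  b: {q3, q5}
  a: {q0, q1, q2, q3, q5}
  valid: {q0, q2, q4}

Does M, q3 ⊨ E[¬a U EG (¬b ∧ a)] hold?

No

Sat(¬a) = {q4}
Sat(¬b) = {q0, q1, q2, q4}
Sat(¬b ∧ a) = {q0, q1, q2}
EG (¬b ∧ a): greatest fixpoint, start Z0 = {q0, q1, q2}, keep only states in Sat with some successor in Z. Already a fixed point.
Sat(EG (¬b ∧ a)) = {q0, q1, q2}
E[¬a U EG (¬b ∧ a)]: least fixpoint, start Z0 = Sat(EG (¬b ∧ a)) = {q0, q1, q2}, add states in Sat(¬a) with some successor in Z. Already a fixed point.
Sat(E[¬a U EG (¬b ∧ a)]) = {q0, q1, q2}
q3 ∉ Sat(E[¬a U EG (¬b ∧ a)]) = {q0, q1, q2}, so the formula does not hold at q3.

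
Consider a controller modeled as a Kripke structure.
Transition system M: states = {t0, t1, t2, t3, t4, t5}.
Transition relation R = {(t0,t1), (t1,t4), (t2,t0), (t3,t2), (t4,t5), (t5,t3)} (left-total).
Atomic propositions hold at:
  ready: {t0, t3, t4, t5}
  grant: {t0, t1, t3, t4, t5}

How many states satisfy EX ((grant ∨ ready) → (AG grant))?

Sat(grant ∨ ready) = {t0, t1, t3, t4, t5}
AG grant: greatest fixpoint, start Z0 = {t0, t1, t3, t4, t5}, keep only states in Sat with every successor in Z. Z1 = {t0, t1, t4, t5}; Z2 = {t0, t1, t4}; Z3 = {t0, t1}; Z4 = {t0}; Z5 = ∅; fixed.
Sat(AG grant) = ∅
Sat((grant ∨ ready) → (AG grant)) = {t2}
Sat(EX ((grant ∨ ready) → (AG grant))) = {s : some successor in {t2}} = {t3}
|Sat(EX ((grant ∨ ready) → (AG grant)))| = |{t3}| = 1.

1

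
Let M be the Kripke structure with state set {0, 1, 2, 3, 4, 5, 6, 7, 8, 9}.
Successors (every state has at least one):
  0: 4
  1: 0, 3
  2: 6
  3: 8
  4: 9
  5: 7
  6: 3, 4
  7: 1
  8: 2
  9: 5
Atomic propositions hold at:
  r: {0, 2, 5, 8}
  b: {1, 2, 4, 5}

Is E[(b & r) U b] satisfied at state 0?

Sat(b & r) = {2, 5}
E[(b & r) U b]: least fixpoint, start Z0 = Sat(b) = {1, 2, 4, 5}, add states in Sat(b & r) with some successor in Z. Already a fixed point.
Sat(E[(b & r) U b]) = {1, 2, 4, 5}
0 ∉ Sat(E[(b & r) U b]) = {1, 2, 4, 5}, so the formula does not hold at 0.

No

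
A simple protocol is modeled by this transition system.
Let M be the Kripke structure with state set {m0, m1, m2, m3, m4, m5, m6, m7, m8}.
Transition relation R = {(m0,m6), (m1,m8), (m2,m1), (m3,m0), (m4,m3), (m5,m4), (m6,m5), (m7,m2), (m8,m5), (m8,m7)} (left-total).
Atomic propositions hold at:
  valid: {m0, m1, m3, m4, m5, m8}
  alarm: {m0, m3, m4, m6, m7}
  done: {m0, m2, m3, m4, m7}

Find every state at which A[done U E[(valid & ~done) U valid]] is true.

{m0, m1, m2, m3, m4, m5, m7, m8}

Sat(~done) = {m1, m5, m6, m8}
Sat(valid & ~done) = {m1, m5, m8}
E[(valid & ~done) U valid]: least fixpoint, start Z0 = Sat(valid) = {m0, m1, m3, m4, m5, m8}, add states in Sat(valid & ~done) with some successor in Z. Already a fixed point.
Sat(E[(valid & ~done) U valid]) = {m0, m1, m3, m4, m5, m8}
A[done U E[(valid & ~done) U valid]]: least fixpoint, start Z0 = Sat(E[(valid & ~done) U valid]) = {m0, m1, m3, m4, m5, m8}, add states in Sat(done) with every successor in Z. Z1 = {m0, m1, m2, m3, m4, m5, m8}; Z2 = {m0, m1, m2, m3, m4, m5, m7, m8}; fixed.
Sat(A[done U E[(valid & ~done) U valid]]) = {m0, m1, m2, m3, m4, m5, m7, m8}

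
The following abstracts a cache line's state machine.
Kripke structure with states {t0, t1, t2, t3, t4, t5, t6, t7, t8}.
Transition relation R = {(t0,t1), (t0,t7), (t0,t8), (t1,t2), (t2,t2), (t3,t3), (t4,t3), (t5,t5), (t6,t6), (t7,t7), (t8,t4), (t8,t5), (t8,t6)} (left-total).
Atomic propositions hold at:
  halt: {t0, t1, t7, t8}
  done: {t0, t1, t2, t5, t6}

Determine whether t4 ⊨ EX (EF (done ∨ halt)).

Sat(done ∨ halt) = {t0, t1, t2, t5, t6, t7, t8}
EF (done ∨ halt): least fixpoint, start Z0 = {t0, t1, t2, t5, t6, t7, t8}, add states with some successor in Z. Already a fixed point.
Sat(EF (done ∨ halt)) = {t0, t1, t2, t5, t6, t7, t8}
Sat(EX (EF (done ∨ halt))) = {s : some successor in {t0, t1, t2, t5, t6, t7, t8}} = {t0, t1, t2, t5, t6, t7, t8}
t4 ∉ Sat(EX (EF (done ∨ halt))) = {t0, t1, t2, t5, t6, t7, t8}, so the formula does not hold at t4.

No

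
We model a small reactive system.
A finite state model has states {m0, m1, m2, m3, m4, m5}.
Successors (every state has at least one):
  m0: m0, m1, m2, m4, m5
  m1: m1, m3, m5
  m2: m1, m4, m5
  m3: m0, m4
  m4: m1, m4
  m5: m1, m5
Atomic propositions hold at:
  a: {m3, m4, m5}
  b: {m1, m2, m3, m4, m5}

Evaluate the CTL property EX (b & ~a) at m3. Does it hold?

No

Sat(~a) = {m0, m1, m2}
Sat(b & ~a) = {m1, m2}
Sat(EX (b & ~a)) = {s : some successor in {m1, m2}} = {m0, m1, m2, m4, m5}
m3 ∉ Sat(EX (b & ~a)) = {m0, m1, m2, m4, m5}, so the formula does not hold at m3.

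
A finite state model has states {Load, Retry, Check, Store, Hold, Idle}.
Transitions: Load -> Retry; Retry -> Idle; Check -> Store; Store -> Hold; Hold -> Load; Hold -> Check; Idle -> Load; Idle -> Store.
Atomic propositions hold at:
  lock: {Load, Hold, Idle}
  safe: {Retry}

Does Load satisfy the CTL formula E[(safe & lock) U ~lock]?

Sat(safe & lock) = ∅
Sat(~lock) = {Retry, Check, Store}
E[(safe & lock) U ~lock]: least fixpoint, start Z0 = Sat(~lock) = {Retry, Check, Store}, add states in Sat(safe & lock) with some successor in Z. Already a fixed point.
Sat(E[(safe & lock) U ~lock]) = {Retry, Check, Store}
Load ∉ Sat(E[(safe & lock) U ~lock]) = {Retry, Check, Store}, so the formula does not hold at Load.

No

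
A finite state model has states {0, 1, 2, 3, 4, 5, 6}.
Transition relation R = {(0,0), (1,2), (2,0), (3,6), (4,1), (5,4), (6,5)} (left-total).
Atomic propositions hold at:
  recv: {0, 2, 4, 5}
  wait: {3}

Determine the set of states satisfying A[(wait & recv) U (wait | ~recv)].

{1, 3, 6}

Sat(wait & recv) = ∅
Sat(~recv) = {1, 3, 6}
Sat(wait | ~recv) = {1, 3, 6}
A[(wait & recv) U (wait | ~recv)]: least fixpoint, start Z0 = Sat((wait | ~recv)) = {1, 3, 6}, add states in Sat(wait & recv) with every successor in Z. Already a fixed point.
Sat(A[(wait & recv) U (wait | ~recv)]) = {1, 3, 6}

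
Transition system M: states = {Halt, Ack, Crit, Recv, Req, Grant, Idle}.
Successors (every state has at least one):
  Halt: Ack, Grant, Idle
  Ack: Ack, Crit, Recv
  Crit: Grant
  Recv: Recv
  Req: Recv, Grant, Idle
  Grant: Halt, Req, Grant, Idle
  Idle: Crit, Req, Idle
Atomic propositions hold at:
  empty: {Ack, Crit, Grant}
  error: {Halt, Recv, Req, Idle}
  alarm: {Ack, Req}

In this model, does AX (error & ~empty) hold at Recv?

Yes

Sat(~empty) = {Halt, Recv, Req, Idle}
Sat(error & ~empty) = {Halt, Recv, Req, Idle}
Sat(AX (error & ~empty)) = {s : every successor in {Halt, Recv, Req, Idle}} = {Recv}
Recv ∈ Sat(AX (error & ~empty)) = {Recv}, so the formula holds at Recv.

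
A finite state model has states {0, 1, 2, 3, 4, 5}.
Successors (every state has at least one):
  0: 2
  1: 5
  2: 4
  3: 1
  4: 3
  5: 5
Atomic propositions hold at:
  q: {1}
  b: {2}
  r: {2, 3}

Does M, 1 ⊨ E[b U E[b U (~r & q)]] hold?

Yes

Sat(~r) = {0, 1, 4, 5}
Sat(~r & q) = {1}
E[b U (~r & q)]: least fixpoint, start Z0 = Sat((~r & q)) = {1}, add states in Sat(b) with some successor in Z. Already a fixed point.
Sat(E[b U (~r & q)]) = {1}
E[b U E[b U (~r & q)]]: least fixpoint, start Z0 = Sat(E[b U (~r & q)]) = {1}, add states in Sat(b) with some successor in Z. Already a fixed point.
Sat(E[b U E[b U (~r & q)]]) = {1}
1 ∈ Sat(E[b U E[b U (~r & q)]]) = {1}, so the formula holds at 1.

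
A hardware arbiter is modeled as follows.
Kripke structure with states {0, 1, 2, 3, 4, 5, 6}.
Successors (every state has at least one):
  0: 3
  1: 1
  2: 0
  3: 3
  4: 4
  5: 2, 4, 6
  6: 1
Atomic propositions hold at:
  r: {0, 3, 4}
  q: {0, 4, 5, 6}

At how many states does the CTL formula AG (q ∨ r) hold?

3

Sat(q ∨ r) = {0, 3, 4, 5, 6}
AG (q ∨ r): greatest fixpoint, start Z0 = {0, 3, 4, 5, 6}, keep only states in Sat with every successor in Z. Z1 = {0, 3, 4}; fixed.
Sat(AG (q ∨ r)) = {0, 3, 4}
|Sat(AG (q ∨ r))| = |{0, 3, 4}| = 3.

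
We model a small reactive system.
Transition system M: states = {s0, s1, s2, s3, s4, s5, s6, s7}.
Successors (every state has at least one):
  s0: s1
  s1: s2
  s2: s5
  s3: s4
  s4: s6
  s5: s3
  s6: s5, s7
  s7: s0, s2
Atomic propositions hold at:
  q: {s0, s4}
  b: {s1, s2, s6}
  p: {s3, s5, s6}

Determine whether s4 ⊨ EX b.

Sat(EX b) = {s : some successor in {s1, s2, s6}} = {s0, s1, s4, s7}
s4 ∈ Sat(EX b) = {s0, s1, s4, s7}, so the formula holds at s4.

Yes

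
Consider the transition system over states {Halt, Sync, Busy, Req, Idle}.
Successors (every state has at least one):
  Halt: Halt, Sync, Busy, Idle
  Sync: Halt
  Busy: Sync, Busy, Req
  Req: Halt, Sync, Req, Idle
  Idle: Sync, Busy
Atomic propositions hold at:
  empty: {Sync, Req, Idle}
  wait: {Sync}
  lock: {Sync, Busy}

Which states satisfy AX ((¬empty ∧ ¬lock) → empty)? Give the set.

{Busy, Idle}

Sat(¬empty) = {Halt, Busy}
Sat(¬lock) = {Halt, Req, Idle}
Sat(¬empty ∧ ¬lock) = {Halt}
Sat((¬empty ∧ ¬lock) → empty) = {Sync, Busy, Req, Idle}
Sat(AX ((¬empty ∧ ¬lock) → empty)) = {s : every successor in {Sync, Busy, Req, Idle}} = {Busy, Idle}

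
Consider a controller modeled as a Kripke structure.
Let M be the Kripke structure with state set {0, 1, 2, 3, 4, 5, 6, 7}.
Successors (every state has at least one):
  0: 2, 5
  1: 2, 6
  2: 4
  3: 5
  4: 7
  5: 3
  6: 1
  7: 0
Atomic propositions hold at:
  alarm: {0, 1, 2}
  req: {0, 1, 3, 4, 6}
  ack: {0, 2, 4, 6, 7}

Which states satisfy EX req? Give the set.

Sat(EX req) = {s : some successor in {0, 1, 3, 4, 6}} = {1, 2, 5, 6, 7}

{1, 2, 5, 6, 7}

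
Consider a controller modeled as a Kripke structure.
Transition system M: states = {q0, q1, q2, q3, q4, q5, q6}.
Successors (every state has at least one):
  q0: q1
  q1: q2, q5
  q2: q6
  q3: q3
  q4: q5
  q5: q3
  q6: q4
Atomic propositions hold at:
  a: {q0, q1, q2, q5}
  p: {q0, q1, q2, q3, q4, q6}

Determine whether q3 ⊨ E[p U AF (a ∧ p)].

Sat(a ∧ p) = {q0, q1, q2}
AF (a ∧ p): least fixpoint, start Z0 = {q0, q1, q2}, add states with every successor in Z. Already a fixed point.
Sat(AF (a ∧ p)) = {q0, q1, q2}
E[p U AF (a ∧ p)]: least fixpoint, start Z0 = Sat(AF (a ∧ p)) = {q0, q1, q2}, add states in Sat(p) with some successor in Z. Already a fixed point.
Sat(E[p U AF (a ∧ p)]) = {q0, q1, q2}
q3 ∉ Sat(E[p U AF (a ∧ p)]) = {q0, q1, q2}, so the formula does not hold at q3.

No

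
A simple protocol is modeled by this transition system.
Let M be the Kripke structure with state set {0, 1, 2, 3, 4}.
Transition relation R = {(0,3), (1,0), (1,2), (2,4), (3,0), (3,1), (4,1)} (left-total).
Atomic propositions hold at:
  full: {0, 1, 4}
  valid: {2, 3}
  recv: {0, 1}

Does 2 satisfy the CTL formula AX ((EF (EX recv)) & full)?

Yes

Sat(EX recv) = {s : some successor in {0, 1}} = {1, 3, 4}
EF (EX recv): least fixpoint, start Z0 = {1, 3, 4}, add states with some successor in Z. Z1 = {0, 1, 2, 3, 4}; fixed.
Sat(EF (EX recv)) = {0, 1, 2, 3, 4}
Sat((EF (EX recv)) & full) = {0, 1, 4}
Sat(AX ((EF (EX recv)) & full)) = {s : every successor in {0, 1, 4}} = {2, 3, 4}
2 ∈ Sat(AX ((EF (EX recv)) & full)) = {2, 3, 4}, so the formula holds at 2.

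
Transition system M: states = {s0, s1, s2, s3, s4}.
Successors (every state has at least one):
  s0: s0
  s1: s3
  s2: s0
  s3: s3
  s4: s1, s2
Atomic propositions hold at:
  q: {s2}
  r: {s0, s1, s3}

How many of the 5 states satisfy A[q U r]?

A[q U r]: least fixpoint, start Z0 = Sat(r) = {s0, s1, s3}, add states in Sat(q) with every successor in Z. Z1 = {s0, s1, s2, s3}; fixed.
Sat(A[q U r]) = {s0, s1, s2, s3}
|Sat(A[q U r])| = |{s0, s1, s2, s3}| = 4.

4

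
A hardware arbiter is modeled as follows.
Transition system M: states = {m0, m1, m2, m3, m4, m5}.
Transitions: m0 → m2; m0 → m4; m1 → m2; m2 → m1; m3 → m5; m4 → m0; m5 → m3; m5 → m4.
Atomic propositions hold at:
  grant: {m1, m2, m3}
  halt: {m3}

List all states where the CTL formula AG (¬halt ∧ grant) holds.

Sat(¬halt) = {m0, m1, m2, m4, m5}
Sat(¬halt ∧ grant) = {m1, m2}
AG (¬halt ∧ grant): greatest fixpoint, start Z0 = {m1, m2}, keep only states in Sat with every successor in Z. Already a fixed point.
Sat(AG (¬halt ∧ grant)) = {m1, m2}

{m1, m2}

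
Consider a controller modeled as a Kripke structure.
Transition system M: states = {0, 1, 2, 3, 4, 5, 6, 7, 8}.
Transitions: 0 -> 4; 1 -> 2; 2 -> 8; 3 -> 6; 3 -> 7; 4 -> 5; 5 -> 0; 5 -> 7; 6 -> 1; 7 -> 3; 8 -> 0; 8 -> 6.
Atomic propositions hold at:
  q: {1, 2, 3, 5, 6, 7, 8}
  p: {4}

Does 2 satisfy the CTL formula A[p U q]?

Yes

A[p U q]: least fixpoint, start Z0 = Sat(q) = {1, 2, 3, 5, 6, 7, 8}, add states in Sat(p) with every successor in Z. Z1 = {1, 2, 3, 4, 5, 6, 7, 8}; fixed.
Sat(A[p U q]) = {1, 2, 3, 4, 5, 6, 7, 8}
2 ∈ Sat(A[p U q]) = {1, 2, 3, 4, 5, 6, 7, 8}, so the formula holds at 2.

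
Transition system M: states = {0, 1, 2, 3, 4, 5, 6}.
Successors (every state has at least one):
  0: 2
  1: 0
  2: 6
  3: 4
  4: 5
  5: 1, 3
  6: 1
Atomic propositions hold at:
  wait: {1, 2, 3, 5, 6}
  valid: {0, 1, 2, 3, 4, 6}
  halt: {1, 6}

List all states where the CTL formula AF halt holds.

AF halt: least fixpoint, start Z0 = {1, 6}, add states with every successor in Z. Z1 = {1, 2, 6}; Z2 = {0, 1, 2, 6}; fixed.
Sat(AF halt) = {0, 1, 2, 6}

{0, 1, 2, 6}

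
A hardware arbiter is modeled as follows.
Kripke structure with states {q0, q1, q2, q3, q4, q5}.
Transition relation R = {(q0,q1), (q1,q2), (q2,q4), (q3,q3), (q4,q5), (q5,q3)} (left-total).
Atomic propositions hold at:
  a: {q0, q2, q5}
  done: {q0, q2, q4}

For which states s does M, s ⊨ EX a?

Sat(EX a) = {s : some successor in {q0, q2, q5}} = {q1, q4}

{q1, q4}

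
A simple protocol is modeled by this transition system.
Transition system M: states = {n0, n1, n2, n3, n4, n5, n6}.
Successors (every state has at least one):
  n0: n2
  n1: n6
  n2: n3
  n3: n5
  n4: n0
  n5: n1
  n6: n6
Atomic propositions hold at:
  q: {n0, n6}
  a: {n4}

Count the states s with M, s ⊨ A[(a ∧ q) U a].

1

Sat(a ∧ q) = ∅
A[(a ∧ q) U a]: least fixpoint, start Z0 = Sat(a) = {n4}, add states in Sat(a ∧ q) with every successor in Z. Already a fixed point.
Sat(A[(a ∧ q) U a]) = {n4}
|Sat(A[(a ∧ q) U a])| = |{n4}| = 1.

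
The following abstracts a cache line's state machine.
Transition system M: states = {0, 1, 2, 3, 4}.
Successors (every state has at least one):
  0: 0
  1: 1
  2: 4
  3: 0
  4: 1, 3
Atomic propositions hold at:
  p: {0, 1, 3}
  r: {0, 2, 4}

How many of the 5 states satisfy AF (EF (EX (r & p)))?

Sat(r & p) = {0}
Sat(EX (r & p)) = {s : some successor in {0}} = {0, 3}
EF (EX (r & p)): least fixpoint, start Z0 = {0, 3}, add states with some successor in Z. Z1 = {0, 3, 4}; Z2 = {0, 2, 3, 4}; fixed.
Sat(EF (EX (r & p))) = {0, 2, 3, 4}
AF (EF (EX (r & p))): least fixpoint, start Z0 = {0, 2, 3, 4}, add states with every successor in Z. Already a fixed point.
Sat(AF (EF (EX (r & p)))) = {0, 2, 3, 4}
|Sat(AF (EF (EX (r & p))))| = |{0, 2, 3, 4}| = 4.

4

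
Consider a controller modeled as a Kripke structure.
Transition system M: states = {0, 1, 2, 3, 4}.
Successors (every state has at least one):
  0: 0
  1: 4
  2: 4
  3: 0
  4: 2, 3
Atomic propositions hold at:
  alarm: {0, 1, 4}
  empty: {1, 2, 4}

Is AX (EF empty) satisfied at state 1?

EF empty: least fixpoint, start Z0 = {1, 2, 4}, add states with some successor in Z. Already a fixed point.
Sat(EF empty) = {1, 2, 4}
Sat(AX (EF empty)) = {s : every successor in {1, 2, 4}} = {1, 2}
1 ∈ Sat(AX (EF empty)) = {1, 2}, so the formula holds at 1.

Yes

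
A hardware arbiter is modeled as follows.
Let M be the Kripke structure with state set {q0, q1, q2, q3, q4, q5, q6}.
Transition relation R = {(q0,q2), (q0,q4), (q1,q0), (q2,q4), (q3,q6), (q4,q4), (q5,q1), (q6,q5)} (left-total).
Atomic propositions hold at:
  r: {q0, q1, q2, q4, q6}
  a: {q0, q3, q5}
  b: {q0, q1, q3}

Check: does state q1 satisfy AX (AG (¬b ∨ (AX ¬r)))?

Sat(¬b) = {q2, q4, q5, q6}
Sat(¬r) = {q3, q5}
Sat(AX ¬r) = {s : every successor in {q3, q5}} = {q6}
Sat(¬b ∨ (AX ¬r)) = {q2, q4, q5, q6}
AG (¬b ∨ (AX ¬r)): greatest fixpoint, start Z0 = {q2, q4, q5, q6}, keep only states in Sat with every successor in Z. Z1 = {q2, q4, q6}; Z2 = {q2, q4}; fixed.
Sat(AG (¬b ∨ (AX ¬r))) = {q2, q4}
Sat(AX (AG (¬b ∨ (AX ¬r)))) = {s : every successor in {q2, q4}} = {q0, q2, q4}
q1 ∉ Sat(AX (AG (¬b ∨ (AX ¬r)))) = {q0, q2, q4}, so the formula does not hold at q1.

No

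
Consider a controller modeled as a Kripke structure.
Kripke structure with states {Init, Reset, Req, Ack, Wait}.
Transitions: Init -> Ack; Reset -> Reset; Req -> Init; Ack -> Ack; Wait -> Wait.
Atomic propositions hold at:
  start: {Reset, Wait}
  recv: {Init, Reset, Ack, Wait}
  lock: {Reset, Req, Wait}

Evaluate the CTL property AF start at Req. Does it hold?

AF start: least fixpoint, start Z0 = {Reset, Wait}, add states with every successor in Z. Already a fixed point.
Sat(AF start) = {Reset, Wait}
Req ∉ Sat(AF start) = {Reset, Wait}, so the formula does not hold at Req.

No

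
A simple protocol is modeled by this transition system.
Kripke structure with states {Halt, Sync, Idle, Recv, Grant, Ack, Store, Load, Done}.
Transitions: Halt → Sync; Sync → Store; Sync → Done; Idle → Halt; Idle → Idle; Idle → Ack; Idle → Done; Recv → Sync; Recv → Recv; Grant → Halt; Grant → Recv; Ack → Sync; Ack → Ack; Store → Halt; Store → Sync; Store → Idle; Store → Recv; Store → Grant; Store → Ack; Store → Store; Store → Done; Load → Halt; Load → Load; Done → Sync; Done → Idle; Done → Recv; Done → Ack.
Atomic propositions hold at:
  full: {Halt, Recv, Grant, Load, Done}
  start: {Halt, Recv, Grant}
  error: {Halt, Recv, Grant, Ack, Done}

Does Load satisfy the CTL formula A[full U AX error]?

No

Sat(AX error) = {s : every successor in {Halt, Recv, Grant, Ack, Done}} = {Grant}
A[full U AX error]: least fixpoint, start Z0 = Sat(AX error) = {Grant}, add states in Sat(full) with every successor in Z. Already a fixed point.
Sat(A[full U AX error]) = {Grant}
Load ∉ Sat(A[full U AX error]) = {Grant}, so the formula does not hold at Load.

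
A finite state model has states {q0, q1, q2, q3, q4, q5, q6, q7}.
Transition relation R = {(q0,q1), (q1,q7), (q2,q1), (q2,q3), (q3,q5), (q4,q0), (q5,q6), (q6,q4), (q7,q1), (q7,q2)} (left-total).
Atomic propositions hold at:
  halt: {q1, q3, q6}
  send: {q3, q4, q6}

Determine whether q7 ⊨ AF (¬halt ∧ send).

Sat(¬halt) = {q0, q2, q4, q5, q7}
Sat(¬halt ∧ send) = {q4}
AF (¬halt ∧ send): least fixpoint, start Z0 = {q4}, add states with every successor in Z. Z1 = {q4, q6}; Z2 = {q4, q5, q6}; Z3 = {q3, q4, q5, q6}; fixed.
Sat(AF (¬halt ∧ send)) = {q3, q4, q5, q6}
q7 ∉ Sat(AF (¬halt ∧ send)) = {q3, q4, q5, q6}, so the formula does not hold at q7.

No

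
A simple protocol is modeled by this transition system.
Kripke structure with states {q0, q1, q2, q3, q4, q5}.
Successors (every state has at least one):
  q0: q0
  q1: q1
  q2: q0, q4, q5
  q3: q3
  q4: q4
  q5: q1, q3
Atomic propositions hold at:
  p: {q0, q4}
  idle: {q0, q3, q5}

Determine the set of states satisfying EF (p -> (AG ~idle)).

{q1, q2, q3, q4, q5}

Sat(~idle) = {q1, q2, q4}
AG ~idle: greatest fixpoint, start Z0 = {q1, q2, q4}, keep only states in Sat with every successor in Z. Z1 = {q1, q4}; fixed.
Sat(AG ~idle) = {q1, q4}
Sat(p -> (AG ~idle)) = {q1, q2, q3, q4, q5}
EF (p -> (AG ~idle)): least fixpoint, start Z0 = {q1, q2, q3, q4, q5}, add states with some successor in Z. Already a fixed point.
Sat(EF (p -> (AG ~idle))) = {q1, q2, q3, q4, q5}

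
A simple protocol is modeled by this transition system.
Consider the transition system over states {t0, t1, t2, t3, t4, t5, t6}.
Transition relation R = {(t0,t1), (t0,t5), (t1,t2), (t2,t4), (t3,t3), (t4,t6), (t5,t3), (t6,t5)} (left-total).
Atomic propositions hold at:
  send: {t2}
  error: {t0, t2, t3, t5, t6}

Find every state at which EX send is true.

{t1}

Sat(EX send) = {s : some successor in {t2}} = {t1}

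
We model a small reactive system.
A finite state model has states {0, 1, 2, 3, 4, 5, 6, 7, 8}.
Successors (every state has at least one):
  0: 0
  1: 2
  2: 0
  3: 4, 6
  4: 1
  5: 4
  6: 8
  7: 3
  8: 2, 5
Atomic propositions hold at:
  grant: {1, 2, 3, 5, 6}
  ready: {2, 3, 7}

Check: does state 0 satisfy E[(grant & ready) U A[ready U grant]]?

No

Sat(grant & ready) = {2, 3}
A[ready U grant]: least fixpoint, start Z0 = Sat(grant) = {1, 2, 3, 5, 6}, add states in Sat(ready) with every successor in Z. Z1 = {1, 2, 3, 5, 6, 7}; fixed.
Sat(A[ready U grant]) = {1, 2, 3, 5, 6, 7}
E[(grant & ready) U A[ready U grant]]: least fixpoint, start Z0 = Sat(A[ready U grant]) = {1, 2, 3, 5, 6, 7}, add states in Sat(grant & ready) with some successor in Z. Already a fixed point.
Sat(E[(grant & ready) U A[ready U grant]]) = {1, 2, 3, 5, 6, 7}
0 ∉ Sat(E[(grant & ready) U A[ready U grant]]) = {1, 2, 3, 5, 6, 7}, so the formula does not hold at 0.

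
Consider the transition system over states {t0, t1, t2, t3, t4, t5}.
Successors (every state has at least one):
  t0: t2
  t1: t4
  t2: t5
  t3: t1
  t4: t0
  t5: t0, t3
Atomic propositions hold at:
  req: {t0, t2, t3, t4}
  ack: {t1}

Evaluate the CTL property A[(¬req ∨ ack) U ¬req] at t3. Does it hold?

Sat(¬req) = {t1, t5}
Sat(¬req ∨ ack) = {t1, t5}
A[(¬req ∨ ack) U ¬req]: least fixpoint, start Z0 = Sat(¬req) = {t1, t5}, add states in Sat(¬req ∨ ack) with every successor in Z. Already a fixed point.
Sat(A[(¬req ∨ ack) U ¬req]) = {t1, t5}
t3 ∉ Sat(A[(¬req ∨ ack) U ¬req]) = {t1, t5}, so the formula does not hold at t3.

No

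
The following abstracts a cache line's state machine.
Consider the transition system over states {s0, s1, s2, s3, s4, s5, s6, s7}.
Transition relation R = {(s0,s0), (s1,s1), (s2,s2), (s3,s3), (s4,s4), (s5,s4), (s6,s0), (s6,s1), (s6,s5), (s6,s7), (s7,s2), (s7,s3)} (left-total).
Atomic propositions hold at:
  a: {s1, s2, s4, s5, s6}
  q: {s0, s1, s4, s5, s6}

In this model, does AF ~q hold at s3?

Sat(~q) = {s2, s3, s7}
AF ~q: least fixpoint, start Z0 = {s2, s3, s7}, add states with every successor in Z. Already a fixed point.
Sat(AF ~q) = {s2, s3, s7}
s3 ∈ Sat(AF ~q) = {s2, s3, s7}, so the formula holds at s3.

Yes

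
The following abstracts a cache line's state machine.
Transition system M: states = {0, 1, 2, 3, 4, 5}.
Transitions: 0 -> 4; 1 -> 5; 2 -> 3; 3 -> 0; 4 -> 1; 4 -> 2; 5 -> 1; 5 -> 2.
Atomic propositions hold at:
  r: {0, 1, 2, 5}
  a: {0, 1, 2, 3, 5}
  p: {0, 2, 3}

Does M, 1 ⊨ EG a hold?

Yes

EG a: greatest fixpoint, start Z0 = {0, 1, 2, 3, 5}, keep only states in Sat with some successor in Z. Z1 = {1, 2, 3, 5}; Z2 = {1, 2, 5}; Z3 = {1, 5}; fixed.
Sat(EG a) = {1, 5}
1 ∈ Sat(EG a) = {1, 5}, so the formula holds at 1.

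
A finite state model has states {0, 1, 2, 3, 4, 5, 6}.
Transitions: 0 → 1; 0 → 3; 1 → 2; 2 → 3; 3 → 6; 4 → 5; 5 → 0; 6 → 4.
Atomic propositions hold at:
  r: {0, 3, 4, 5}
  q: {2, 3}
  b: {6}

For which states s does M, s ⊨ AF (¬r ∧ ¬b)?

Sat(¬r) = {1, 2, 6}
Sat(¬b) = {0, 1, 2, 3, 4, 5}
Sat(¬r ∧ ¬b) = {1, 2}
AF (¬r ∧ ¬b): least fixpoint, start Z0 = {1, 2}, add states with every successor in Z. Already a fixed point.
Sat(AF (¬r ∧ ¬b)) = {1, 2}

{1, 2}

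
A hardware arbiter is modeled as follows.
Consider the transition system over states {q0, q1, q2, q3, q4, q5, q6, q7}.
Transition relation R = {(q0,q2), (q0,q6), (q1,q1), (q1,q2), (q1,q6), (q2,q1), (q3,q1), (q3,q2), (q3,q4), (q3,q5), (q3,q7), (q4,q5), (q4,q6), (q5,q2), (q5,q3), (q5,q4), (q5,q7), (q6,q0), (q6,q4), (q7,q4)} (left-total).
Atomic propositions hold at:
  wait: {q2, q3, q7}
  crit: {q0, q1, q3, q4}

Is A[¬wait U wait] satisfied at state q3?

Yes

Sat(¬wait) = {q0, q1, q4, q5, q6}
A[¬wait U wait]: least fixpoint, start Z0 = Sat(wait) = {q2, q3, q7}, add states in Sat(¬wait) with every successor in Z. Already a fixed point.
Sat(A[¬wait U wait]) = {q2, q3, q7}
q3 ∈ Sat(A[¬wait U wait]) = {q2, q3, q7}, so the formula holds at q3.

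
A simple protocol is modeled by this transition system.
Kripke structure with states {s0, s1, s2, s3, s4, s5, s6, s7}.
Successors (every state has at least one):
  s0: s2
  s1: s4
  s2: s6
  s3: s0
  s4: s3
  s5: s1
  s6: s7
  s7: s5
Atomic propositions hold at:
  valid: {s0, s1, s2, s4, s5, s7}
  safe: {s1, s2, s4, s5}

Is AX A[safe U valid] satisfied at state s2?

No

A[safe U valid]: least fixpoint, start Z0 = Sat(valid) = {s0, s1, s2, s4, s5, s7}, add states in Sat(safe) with every successor in Z. Already a fixed point.
Sat(A[safe U valid]) = {s0, s1, s2, s4, s5, s7}
Sat(AX A[safe U valid]) = {s : every successor in {s0, s1, s2, s4, s5, s7}} = {s0, s1, s3, s5, s6, s7}
s2 ∉ Sat(AX A[safe U valid]) = {s0, s1, s3, s5, s6, s7}, so the formula does not hold at s2.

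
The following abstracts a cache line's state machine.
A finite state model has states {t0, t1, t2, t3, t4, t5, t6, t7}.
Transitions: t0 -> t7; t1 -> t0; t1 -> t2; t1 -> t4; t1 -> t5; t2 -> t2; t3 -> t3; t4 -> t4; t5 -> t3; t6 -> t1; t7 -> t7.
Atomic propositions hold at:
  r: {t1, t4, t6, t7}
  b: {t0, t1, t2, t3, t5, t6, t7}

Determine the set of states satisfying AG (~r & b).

Sat(~r) = {t0, t2, t3, t5}
Sat(~r & b) = {t0, t2, t3, t5}
AG (~r & b): greatest fixpoint, start Z0 = {t0, t2, t3, t5}, keep only states in Sat with every successor in Z. Z1 = {t2, t3, t5}; fixed.
Sat(AG (~r & b)) = {t2, t3, t5}

{t2, t3, t5}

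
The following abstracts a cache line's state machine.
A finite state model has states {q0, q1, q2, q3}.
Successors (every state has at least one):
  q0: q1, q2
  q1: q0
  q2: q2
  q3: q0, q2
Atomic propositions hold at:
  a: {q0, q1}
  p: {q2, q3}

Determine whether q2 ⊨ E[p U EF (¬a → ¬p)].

Sat(¬a) = {q2, q3}
Sat(¬p) = {q0, q1}
Sat(¬a → ¬p) = {q0, q1}
EF (¬a → ¬p): least fixpoint, start Z0 = {q0, q1}, add states with some successor in Z. Z1 = {q0, q1, q3}; fixed.
Sat(EF (¬a → ¬p)) = {q0, q1, q3}
E[p U EF (¬a → ¬p)]: least fixpoint, start Z0 = Sat(EF (¬a → ¬p)) = {q0, q1, q3}, add states in Sat(p) with some successor in Z. Already a fixed point.
Sat(E[p U EF (¬a → ¬p)]) = {q0, q1, q3}
q2 ∉ Sat(E[p U EF (¬a → ¬p)]) = {q0, q1, q3}, so the formula does not hold at q2.

No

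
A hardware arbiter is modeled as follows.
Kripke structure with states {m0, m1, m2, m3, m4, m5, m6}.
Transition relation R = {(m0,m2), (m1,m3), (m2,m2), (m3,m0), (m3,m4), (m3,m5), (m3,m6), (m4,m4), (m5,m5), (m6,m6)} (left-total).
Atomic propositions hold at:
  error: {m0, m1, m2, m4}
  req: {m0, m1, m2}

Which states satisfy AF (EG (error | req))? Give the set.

Sat(error | req) = {m0, m1, m2, m4}
EG (error | req): greatest fixpoint, start Z0 = {m0, m1, m2, m4}, keep only states in Sat with some successor in Z. Z1 = {m0, m2, m4}; fixed.
Sat(EG (error | req)) = {m0, m2, m4}
AF (EG (error | req)): least fixpoint, start Z0 = {m0, m2, m4}, add states with every successor in Z. Already a fixed point.
Sat(AF (EG (error | req))) = {m0, m2, m4}

{m0, m2, m4}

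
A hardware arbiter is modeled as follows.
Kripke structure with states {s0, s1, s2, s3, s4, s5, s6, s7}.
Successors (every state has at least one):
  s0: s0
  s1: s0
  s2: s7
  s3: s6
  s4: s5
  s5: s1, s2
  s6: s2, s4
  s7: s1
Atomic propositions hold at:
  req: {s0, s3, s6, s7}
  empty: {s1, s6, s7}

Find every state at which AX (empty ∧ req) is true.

Sat(empty ∧ req) = {s6, s7}
Sat(AX (empty ∧ req)) = {s : every successor in {s6, s7}} = {s2, s3}

{s2, s3}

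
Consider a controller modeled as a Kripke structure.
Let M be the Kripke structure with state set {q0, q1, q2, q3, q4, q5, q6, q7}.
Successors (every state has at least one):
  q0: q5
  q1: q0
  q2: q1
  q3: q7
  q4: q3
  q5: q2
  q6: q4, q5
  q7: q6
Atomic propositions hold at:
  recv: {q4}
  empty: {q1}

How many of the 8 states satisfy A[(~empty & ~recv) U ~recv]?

7

Sat(~empty) = {q0, q2, q3, q4, q5, q6, q7}
Sat(~recv) = {q0, q1, q2, q3, q5, q6, q7}
Sat(~empty & ~recv) = {q0, q2, q3, q5, q6, q7}
A[(~empty & ~recv) U ~recv]: least fixpoint, start Z0 = Sat(~recv) = {q0, q1, q2, q3, q5, q6, q7}, add states in Sat(~empty & ~recv) with every successor in Z. Already a fixed point.
Sat(A[(~empty & ~recv) U ~recv]) = {q0, q1, q2, q3, q5, q6, q7}
|Sat(A[(~empty & ~recv) U ~recv])| = |{q0, q1, q2, q3, q5, q6, q7}| = 7.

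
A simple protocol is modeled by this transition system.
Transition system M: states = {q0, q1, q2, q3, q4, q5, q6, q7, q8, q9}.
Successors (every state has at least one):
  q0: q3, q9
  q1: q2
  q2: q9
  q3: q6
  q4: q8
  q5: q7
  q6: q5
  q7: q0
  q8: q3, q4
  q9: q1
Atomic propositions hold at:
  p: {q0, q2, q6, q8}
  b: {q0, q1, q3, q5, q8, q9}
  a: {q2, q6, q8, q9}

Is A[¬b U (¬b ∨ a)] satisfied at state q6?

Sat(¬b) = {q2, q4, q6, q7}
Sat(¬b ∨ a) = {q2, q4, q6, q7, q8, q9}
A[¬b U (¬b ∨ a)]: least fixpoint, start Z0 = Sat((¬b ∨ a)) = {q2, q4, q6, q7, q8, q9}, add states in Sat(¬b) with every successor in Z. Already a fixed point.
Sat(A[¬b U (¬b ∨ a)]) = {q2, q4, q6, q7, q8, q9}
q6 ∈ Sat(A[¬b U (¬b ∨ a)]) = {q2, q4, q6, q7, q8, q9}, so the formula holds at q6.

Yes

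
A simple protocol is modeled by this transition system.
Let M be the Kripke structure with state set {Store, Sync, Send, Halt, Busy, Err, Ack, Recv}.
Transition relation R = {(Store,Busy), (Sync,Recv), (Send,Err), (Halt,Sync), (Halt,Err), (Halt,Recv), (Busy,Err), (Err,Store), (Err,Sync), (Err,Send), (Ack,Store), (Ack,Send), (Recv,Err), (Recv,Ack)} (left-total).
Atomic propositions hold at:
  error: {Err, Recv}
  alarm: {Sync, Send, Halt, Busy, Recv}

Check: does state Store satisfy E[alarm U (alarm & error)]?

Sat(alarm & error) = {Recv}
E[alarm U (alarm & error)]: least fixpoint, start Z0 = Sat((alarm & error)) = {Recv}, add states in Sat(alarm) with some successor in Z. Z1 = {Sync, Halt, Recv}; fixed.
Sat(E[alarm U (alarm & error)]) = {Sync, Halt, Recv}
Store ∉ Sat(E[alarm U (alarm & error)]) = {Sync, Halt, Recv}, so the formula does not hold at Store.

No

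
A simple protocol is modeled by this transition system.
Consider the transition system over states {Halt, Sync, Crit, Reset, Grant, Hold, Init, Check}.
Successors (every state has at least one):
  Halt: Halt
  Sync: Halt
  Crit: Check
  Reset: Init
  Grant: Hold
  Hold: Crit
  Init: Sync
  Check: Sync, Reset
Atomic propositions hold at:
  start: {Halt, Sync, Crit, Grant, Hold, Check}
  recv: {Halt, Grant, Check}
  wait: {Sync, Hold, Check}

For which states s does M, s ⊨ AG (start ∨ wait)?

{Halt, Sync}

Sat(start ∨ wait) = {Halt, Sync, Crit, Grant, Hold, Check}
AG (start ∨ wait): greatest fixpoint, start Z0 = {Halt, Sync, Crit, Grant, Hold, Check}, keep only states in Sat with every successor in Z. Z1 = {Halt, Sync, Crit, Grant, Hold}; Z2 = {Halt, Sync, Grant, Hold}; Z3 = {Halt, Sync, Grant}; Z4 = {Halt, Sync}; fixed.
Sat(AG (start ∨ wait)) = {Halt, Sync}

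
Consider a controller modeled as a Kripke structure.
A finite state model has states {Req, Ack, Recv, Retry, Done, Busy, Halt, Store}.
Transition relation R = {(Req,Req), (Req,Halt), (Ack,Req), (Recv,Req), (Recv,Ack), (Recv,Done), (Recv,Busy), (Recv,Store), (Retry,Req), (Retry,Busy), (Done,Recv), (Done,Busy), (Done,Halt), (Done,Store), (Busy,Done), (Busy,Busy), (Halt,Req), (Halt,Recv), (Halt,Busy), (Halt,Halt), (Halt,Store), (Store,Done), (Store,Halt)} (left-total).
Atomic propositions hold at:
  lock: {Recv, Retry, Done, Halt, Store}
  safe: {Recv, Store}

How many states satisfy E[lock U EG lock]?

EG lock: greatest fixpoint, start Z0 = {Recv, Retry, Done, Halt, Store}, keep only states in Sat with some successor in Z. Z1 = {Recv, Done, Halt, Store}; fixed.
Sat(EG lock) = {Recv, Done, Halt, Store}
E[lock U EG lock]: least fixpoint, start Z0 = Sat(EG lock) = {Recv, Done, Halt, Store}, add states in Sat(lock) with some successor in Z. Already a fixed point.
Sat(E[lock U EG lock]) = {Recv, Done, Halt, Store}
|Sat(E[lock U EG lock])| = |{Recv, Done, Halt, Store}| = 4.

4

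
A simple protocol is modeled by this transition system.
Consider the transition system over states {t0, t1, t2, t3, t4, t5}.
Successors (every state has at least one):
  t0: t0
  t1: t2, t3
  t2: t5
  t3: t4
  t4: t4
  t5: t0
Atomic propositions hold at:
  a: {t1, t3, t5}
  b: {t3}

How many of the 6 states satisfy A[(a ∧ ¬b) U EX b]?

1

Sat(¬b) = {t0, t1, t2, t4, t5}
Sat(a ∧ ¬b) = {t1, t5}
Sat(EX b) = {s : some successor in {t3}} = {t1}
A[(a ∧ ¬b) U EX b]: least fixpoint, start Z0 = Sat(EX b) = {t1}, add states in Sat(a ∧ ¬b) with every successor in Z. Already a fixed point.
Sat(A[(a ∧ ¬b) U EX b]) = {t1}
|Sat(A[(a ∧ ¬b) U EX b])| = |{t1}| = 1.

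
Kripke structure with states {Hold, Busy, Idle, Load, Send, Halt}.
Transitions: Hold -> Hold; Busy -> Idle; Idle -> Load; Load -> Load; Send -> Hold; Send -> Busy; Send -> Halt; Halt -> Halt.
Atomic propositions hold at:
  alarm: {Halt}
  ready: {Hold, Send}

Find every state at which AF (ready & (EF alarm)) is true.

{Send}

EF alarm: least fixpoint, start Z0 = {Halt}, add states with some successor in Z. Z1 = {Send, Halt}; fixed.
Sat(EF alarm) = {Send, Halt}
Sat(ready & (EF alarm)) = {Send}
AF (ready & (EF alarm)): least fixpoint, start Z0 = {Send}, add states with every successor in Z. Already a fixed point.
Sat(AF (ready & (EF alarm))) = {Send}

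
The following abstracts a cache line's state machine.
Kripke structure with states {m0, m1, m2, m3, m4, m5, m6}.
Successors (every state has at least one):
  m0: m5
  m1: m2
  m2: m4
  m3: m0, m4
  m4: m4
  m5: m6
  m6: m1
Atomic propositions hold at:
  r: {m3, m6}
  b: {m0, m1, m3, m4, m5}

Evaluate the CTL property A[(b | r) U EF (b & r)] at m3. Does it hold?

Sat(b | r) = {m0, m1, m3, m4, m5, m6}
Sat(b & r) = {m3}
EF (b & r): least fixpoint, start Z0 = {m3}, add states with some successor in Z. Already a fixed point.
Sat(EF (b & r)) = {m3}
A[(b | r) U EF (b & r)]: least fixpoint, start Z0 = Sat(EF (b & r)) = {m3}, add states in Sat(b | r) with every successor in Z. Already a fixed point.
Sat(A[(b | r) U EF (b & r)]) = {m3}
m3 ∈ Sat(A[(b | r) U EF (b & r)]) = {m3}, so the formula holds at m3.

Yes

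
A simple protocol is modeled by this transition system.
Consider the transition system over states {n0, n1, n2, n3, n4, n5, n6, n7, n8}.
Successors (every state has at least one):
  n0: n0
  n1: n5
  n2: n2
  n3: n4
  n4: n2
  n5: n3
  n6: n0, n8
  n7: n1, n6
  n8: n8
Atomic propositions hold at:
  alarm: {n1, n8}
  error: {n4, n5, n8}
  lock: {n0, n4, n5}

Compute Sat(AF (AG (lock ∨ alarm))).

{n0, n6, n8}

Sat(lock ∨ alarm) = {n0, n1, n4, n5, n8}
AG (lock ∨ alarm): greatest fixpoint, start Z0 = {n0, n1, n4, n5, n8}, keep only states in Sat with every successor in Z. Z1 = {n0, n1, n8}; Z2 = {n0, n8}; fixed.
Sat(AG (lock ∨ alarm)) = {n0, n8}
AF (AG (lock ∨ alarm)): least fixpoint, start Z0 = {n0, n8}, add states with every successor in Z. Z1 = {n0, n6, n8}; fixed.
Sat(AF (AG (lock ∨ alarm))) = {n0, n6, n8}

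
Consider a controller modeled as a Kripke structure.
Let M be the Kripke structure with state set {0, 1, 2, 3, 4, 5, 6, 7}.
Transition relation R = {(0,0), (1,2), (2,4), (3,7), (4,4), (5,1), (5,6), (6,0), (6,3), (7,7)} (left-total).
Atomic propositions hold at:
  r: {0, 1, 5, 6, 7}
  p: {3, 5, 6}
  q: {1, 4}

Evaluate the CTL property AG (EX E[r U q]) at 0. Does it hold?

E[r U q]: least fixpoint, start Z0 = Sat(q) = {1, 4}, add states in Sat(r) with some successor in Z. Z1 = {1, 4, 5}; fixed.
Sat(E[r U q]) = {1, 4, 5}
Sat(EX E[r U q]) = {s : some successor in {1, 4, 5}} = {2, 4, 5}
AG (EX E[r U q]): greatest fixpoint, start Z0 = {2, 4, 5}, keep only states in Sat with every successor in Z. Z1 = {2, 4}; fixed.
Sat(AG (EX E[r U q])) = {2, 4}
0 ∉ Sat(AG (EX E[r U q])) = {2, 4}, so the formula does not hold at 0.

No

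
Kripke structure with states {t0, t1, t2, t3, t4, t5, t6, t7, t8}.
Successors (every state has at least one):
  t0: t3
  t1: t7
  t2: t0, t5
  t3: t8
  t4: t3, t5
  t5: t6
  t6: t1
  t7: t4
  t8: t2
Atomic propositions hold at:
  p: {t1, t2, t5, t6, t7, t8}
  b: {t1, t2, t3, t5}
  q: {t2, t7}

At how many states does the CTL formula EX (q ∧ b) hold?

1

Sat(q ∧ b) = {t2}
Sat(EX (q ∧ b)) = {s : some successor in {t2}} = {t8}
|Sat(EX (q ∧ b))| = |{t8}| = 1.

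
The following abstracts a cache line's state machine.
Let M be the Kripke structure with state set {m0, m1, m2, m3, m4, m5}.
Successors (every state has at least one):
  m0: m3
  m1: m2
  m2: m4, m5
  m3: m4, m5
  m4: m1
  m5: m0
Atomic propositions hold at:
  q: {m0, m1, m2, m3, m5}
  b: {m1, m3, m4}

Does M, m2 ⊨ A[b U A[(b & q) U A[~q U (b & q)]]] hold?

No

Sat(b & q) = {m1, m3}
Sat(~q) = {m4}
A[~q U (b & q)]: least fixpoint, start Z0 = Sat((b & q)) = {m1, m3}, add states in Sat(~q) with every successor in Z. Z1 = {m1, m3, m4}; fixed.
Sat(A[~q U (b & q)]) = {m1, m3, m4}
A[(b & q) U A[~q U (b & q)]]: least fixpoint, start Z0 = Sat(A[~q U (b & q)]) = {m1, m3, m4}, add states in Sat(b & q) with every successor in Z. Already a fixed point.
Sat(A[(b & q) U A[~q U (b & q)]]) = {m1, m3, m4}
A[b U A[(b & q) U A[~q U (b & q)]]]: least fixpoint, start Z0 = Sat(A[(b & q) U A[~q U (b & q)]]) = {m1, m3, m4}, add states in Sat(b) with every successor in Z. Already a fixed point.
Sat(A[b U A[(b & q) U A[~q U (b & q)]]]) = {m1, m3, m4}
m2 ∉ Sat(A[b U A[(b & q) U A[~q U (b & q)]]]) = {m1, m3, m4}, so the formula does not hold at m2.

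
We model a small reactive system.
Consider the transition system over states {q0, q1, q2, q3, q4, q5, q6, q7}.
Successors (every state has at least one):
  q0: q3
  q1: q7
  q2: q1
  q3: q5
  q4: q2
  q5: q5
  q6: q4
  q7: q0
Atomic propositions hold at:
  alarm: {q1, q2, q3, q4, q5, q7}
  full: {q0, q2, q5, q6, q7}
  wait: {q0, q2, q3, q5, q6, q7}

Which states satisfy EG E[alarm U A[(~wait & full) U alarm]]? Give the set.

Sat(~wait) = {q1, q4}
Sat(~wait & full) = ∅
A[(~wait & full) U alarm]: least fixpoint, start Z0 = Sat(alarm) = {q1, q2, q3, q4, q5, q7}, add states in Sat(~wait & full) with every successor in Z. Already a fixed point.
Sat(A[(~wait & full) U alarm]) = {q1, q2, q3, q4, q5, q7}
E[alarm U A[(~wait & full) U alarm]]: least fixpoint, start Z0 = Sat(A[(~wait & full) U alarm]) = {q1, q2, q3, q4, q5, q7}, add states in Sat(alarm) with some successor in Z. Already a fixed point.
Sat(E[alarm U A[(~wait & full) U alarm]]) = {q1, q2, q3, q4, q5, q7}
EG E[alarm U A[(~wait & full) U alarm]]: greatest fixpoint, start Z0 = {q1, q2, q3, q4, q5, q7}, keep only states in Sat with some successor in Z. Z1 = {q1, q2, q3, q4, q5}; Z2 = {q2, q3, q4, q5}; Z3 = {q3, q4, q5}; Z4 = {q3, q5}; fixed.
Sat(EG E[alarm U A[(~wait & full) U alarm]]) = {q3, q5}

{q3, q5}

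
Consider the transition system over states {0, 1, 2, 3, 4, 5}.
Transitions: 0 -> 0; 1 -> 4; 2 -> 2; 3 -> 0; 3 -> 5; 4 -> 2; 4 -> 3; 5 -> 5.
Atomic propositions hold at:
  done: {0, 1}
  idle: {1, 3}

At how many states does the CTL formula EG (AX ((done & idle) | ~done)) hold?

4

Sat(done & idle) = {1}
Sat(~done) = {2, 3, 4, 5}
Sat((done & idle) | ~done) = {1, 2, 3, 4, 5}
Sat(AX ((done & idle) | ~done)) = {s : every successor in {1, 2, 3, 4, 5}} = {1, 2, 4, 5}
EG (AX ((done & idle) | ~done)): greatest fixpoint, start Z0 = {1, 2, 4, 5}, keep only states in Sat with some successor in Z. Already a fixed point.
Sat(EG (AX ((done & idle) | ~done))) = {1, 2, 4, 5}
|Sat(EG (AX ((done & idle) | ~done)))| = |{1, 2, 4, 5}| = 4.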